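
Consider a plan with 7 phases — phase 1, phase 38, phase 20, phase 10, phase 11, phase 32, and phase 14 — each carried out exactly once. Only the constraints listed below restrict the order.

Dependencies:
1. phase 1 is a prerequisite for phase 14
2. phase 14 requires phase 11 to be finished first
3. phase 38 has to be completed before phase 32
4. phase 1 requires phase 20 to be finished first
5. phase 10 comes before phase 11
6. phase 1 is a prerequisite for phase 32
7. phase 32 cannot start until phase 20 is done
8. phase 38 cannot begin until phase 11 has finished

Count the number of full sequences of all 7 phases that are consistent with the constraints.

26

The phases with no prerequisites are phase 20, phase 10; any of them can be placed first.
Enumerating by repeatedly choosing an available phase (one whose prerequisites are all placed) gives 26 distinct complete orderings.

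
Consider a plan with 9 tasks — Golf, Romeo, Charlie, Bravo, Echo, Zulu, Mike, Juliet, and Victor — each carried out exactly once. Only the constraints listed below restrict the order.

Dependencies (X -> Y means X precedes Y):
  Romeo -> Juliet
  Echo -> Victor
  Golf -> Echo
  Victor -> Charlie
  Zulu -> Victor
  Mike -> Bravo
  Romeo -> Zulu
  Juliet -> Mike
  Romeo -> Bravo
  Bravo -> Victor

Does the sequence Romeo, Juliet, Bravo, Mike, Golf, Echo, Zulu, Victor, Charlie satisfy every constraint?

No

Here Mike comes after Bravo.
That contradicts the constraint that Mike must precede Bravo.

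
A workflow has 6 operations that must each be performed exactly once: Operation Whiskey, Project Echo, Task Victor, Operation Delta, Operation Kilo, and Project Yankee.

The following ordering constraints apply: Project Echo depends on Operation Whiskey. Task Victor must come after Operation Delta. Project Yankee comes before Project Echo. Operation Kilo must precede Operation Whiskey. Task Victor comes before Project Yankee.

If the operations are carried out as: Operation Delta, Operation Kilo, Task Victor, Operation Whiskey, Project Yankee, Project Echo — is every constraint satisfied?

Yes

Every stated constraint is respected: Operation Whiskey sits at position 4, ahead of Project Echo at position 6, and each of the other listed pairs likewise has the predecessor earlier in the sequence.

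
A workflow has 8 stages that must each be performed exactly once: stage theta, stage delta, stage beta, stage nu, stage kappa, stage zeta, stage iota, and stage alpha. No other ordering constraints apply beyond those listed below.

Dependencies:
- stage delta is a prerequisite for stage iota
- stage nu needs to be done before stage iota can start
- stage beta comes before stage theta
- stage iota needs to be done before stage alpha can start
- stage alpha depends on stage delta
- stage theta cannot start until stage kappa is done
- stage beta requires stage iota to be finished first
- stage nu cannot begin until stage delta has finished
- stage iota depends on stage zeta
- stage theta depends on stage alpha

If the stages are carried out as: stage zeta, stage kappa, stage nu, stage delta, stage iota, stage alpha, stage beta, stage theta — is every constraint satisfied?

In the proposed order, stage nu appears before stage delta.
But one of the constraints requires stage delta before stage nu, so this ordering violates it.

No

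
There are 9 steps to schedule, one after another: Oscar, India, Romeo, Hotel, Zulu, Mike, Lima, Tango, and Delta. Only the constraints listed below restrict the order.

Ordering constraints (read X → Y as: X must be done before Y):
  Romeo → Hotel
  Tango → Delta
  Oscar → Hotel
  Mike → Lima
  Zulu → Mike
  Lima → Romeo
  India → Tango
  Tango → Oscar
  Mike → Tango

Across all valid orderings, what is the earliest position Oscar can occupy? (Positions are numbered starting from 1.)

The steps that are forced before Oscar, directly or transitively, are India, Zulu, Mike, Tango. That's 4 steps.
So at minimum 4 steps come before Oscar, putting Oscar no earlier than position 5. That position is achievable by scheduling exactly those predecessors first.

5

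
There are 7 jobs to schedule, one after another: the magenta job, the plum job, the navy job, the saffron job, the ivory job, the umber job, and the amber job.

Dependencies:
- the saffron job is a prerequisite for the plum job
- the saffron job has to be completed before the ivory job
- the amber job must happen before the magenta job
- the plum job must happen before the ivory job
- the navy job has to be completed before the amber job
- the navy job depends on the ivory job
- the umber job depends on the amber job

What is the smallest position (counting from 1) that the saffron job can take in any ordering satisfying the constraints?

Nothing is required before the saffron job; it can be the very first job.

1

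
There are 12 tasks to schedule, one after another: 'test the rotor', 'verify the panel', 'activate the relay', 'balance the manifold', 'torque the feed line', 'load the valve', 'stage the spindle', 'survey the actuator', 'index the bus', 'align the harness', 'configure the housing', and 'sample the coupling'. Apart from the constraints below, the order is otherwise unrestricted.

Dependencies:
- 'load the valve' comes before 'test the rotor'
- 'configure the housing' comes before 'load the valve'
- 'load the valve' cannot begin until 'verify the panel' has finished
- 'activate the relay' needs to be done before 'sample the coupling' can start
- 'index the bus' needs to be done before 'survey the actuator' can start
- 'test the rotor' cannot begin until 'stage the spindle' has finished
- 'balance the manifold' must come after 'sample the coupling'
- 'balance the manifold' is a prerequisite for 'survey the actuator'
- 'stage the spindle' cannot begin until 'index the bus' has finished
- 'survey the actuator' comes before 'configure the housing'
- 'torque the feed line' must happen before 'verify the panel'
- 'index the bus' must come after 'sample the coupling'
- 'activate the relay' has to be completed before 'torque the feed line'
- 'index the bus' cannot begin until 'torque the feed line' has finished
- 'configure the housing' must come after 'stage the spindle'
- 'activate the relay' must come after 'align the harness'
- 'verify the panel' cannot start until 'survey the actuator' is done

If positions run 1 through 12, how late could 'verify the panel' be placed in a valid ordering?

Following every chain forward from 'verify the panel', the tasks that must come later are 'test the rotor', 'load the valve' — 2 of them.
With 2 mandatory successors out of 12 tasks total, the latest slot for 'verify the panel' is 12−2 = 10, and it's reachable by doing all non-successors before 'verify the panel'.

10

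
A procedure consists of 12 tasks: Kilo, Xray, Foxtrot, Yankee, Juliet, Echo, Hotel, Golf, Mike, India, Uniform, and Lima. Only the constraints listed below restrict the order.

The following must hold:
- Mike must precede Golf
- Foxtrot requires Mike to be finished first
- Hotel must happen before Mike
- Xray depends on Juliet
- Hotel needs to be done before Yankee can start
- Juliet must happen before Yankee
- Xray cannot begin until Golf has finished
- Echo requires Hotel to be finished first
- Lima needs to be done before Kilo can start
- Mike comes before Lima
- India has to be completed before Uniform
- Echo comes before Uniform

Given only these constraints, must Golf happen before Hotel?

There is a chain Hotel → Mike → Golf, which puts Hotel before Golf.
So Golf does not have to come before Hotel — it cannot.

No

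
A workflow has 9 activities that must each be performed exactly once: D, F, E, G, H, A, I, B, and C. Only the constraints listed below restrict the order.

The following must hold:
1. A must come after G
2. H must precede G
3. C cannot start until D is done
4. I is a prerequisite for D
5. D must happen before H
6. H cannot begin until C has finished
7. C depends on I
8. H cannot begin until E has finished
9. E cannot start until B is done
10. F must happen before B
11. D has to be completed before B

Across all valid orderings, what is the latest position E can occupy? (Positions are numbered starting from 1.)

6

Following every chain forward from E, the activities that must come later are G, H, A — 3 of them.
So at least 3 activities follow E, putting E no later than position 6. That position is achievable by scheduling everything else first.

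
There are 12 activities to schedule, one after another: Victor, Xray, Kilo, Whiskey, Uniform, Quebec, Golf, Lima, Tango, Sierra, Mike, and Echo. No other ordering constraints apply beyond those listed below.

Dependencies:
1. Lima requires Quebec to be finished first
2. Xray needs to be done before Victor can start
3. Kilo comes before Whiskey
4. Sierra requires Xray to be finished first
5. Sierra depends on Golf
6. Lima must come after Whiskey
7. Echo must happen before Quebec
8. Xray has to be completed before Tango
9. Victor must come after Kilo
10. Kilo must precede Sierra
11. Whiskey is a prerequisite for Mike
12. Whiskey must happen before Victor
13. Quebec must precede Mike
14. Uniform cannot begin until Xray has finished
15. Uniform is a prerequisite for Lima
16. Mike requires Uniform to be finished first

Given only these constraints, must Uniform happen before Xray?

No

There is a chain Xray → Uniform, which puts Xray before Uniform.
So Uniform never precedes Xray.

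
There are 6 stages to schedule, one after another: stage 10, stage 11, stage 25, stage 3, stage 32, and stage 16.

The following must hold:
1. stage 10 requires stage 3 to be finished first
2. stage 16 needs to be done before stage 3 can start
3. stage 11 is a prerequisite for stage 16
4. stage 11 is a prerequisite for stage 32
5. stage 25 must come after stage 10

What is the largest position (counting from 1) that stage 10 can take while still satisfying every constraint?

5

Following the constraints forward from stage 10, its only required successor is stage 25.
With 1 mandatory successor out of 6 stages total, the latest slot for stage 10 is 6−1 = 5, and it's reachable by doing all non-successors before stage 10.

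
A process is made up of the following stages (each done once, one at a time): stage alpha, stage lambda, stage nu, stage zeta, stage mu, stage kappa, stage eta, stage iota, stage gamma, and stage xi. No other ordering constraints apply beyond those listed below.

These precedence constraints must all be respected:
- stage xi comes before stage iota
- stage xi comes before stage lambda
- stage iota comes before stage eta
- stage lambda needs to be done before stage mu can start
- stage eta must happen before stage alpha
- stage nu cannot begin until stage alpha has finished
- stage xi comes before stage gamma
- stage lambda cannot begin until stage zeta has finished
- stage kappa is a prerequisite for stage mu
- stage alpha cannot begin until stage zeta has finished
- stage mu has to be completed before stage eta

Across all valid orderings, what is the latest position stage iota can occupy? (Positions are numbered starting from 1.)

Following every chain forward from stage iota, the stages that must come later are stage alpha, stage nu, stage eta — 3 of them.
With 3 mandatory successors out of 10 stages total, the latest slot for stage iota is 10−3 = 7, and it's reachable by doing all non-successors before stage iota.

7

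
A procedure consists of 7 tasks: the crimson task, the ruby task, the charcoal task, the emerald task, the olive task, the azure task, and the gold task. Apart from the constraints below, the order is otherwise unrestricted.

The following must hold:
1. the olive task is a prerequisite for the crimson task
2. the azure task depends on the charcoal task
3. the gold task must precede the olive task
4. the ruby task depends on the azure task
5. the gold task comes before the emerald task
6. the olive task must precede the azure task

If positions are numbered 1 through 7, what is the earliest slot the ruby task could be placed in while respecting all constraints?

5

The tasks that are forced before the ruby task, directly or transitively, are the charcoal task, the olive task, the azure task, the gold task. That's 4 tasks.
With 4 mandatory predecessors, the earliest the ruby task can sit is position 4+1 = 5, and placing just those 4 first achieves it.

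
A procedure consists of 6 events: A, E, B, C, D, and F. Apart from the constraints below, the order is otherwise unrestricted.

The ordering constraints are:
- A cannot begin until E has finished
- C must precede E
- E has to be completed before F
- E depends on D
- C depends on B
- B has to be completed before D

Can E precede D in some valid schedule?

The constraints give a chain D → E, which forces D before E.
Hence E can never be scheduled before D.

No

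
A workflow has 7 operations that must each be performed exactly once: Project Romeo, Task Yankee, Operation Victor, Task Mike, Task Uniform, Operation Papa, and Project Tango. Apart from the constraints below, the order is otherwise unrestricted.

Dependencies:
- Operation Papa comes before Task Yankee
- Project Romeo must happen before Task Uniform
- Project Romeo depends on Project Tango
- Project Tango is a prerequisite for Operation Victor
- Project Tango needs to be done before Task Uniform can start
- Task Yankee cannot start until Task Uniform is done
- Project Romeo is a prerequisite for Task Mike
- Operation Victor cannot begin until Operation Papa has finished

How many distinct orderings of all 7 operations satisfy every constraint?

The operations with no prerequisites are Operation Papa, Project Tango; any of them can be placed first.
Enumerating by repeatedly choosing an available operation (one whose prerequisites are all placed) gives 55 distinct complete orderings.

55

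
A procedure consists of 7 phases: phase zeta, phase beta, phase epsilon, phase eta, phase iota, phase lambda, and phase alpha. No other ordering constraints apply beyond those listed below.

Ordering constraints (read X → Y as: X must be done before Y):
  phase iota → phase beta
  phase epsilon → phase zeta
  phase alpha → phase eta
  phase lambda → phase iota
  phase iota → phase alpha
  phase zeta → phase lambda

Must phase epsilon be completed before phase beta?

Yes

Chaining the stated constraints: phase epsilon → phase zeta → phase lambda → phase iota → phase beta.
So phase epsilon must precede phase beta in any valid ordering.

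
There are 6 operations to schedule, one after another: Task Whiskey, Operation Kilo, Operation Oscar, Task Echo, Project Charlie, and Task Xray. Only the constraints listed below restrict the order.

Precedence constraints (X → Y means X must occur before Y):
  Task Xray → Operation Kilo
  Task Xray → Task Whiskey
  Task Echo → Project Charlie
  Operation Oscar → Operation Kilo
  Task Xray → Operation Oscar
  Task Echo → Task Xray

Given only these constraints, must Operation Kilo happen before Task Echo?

The constraints actually force Task Echo before Operation Kilo (via Task Echo → Task Xray → Operation Kilo), not the other way around.
So Operation Kilo never precedes Task Echo.

No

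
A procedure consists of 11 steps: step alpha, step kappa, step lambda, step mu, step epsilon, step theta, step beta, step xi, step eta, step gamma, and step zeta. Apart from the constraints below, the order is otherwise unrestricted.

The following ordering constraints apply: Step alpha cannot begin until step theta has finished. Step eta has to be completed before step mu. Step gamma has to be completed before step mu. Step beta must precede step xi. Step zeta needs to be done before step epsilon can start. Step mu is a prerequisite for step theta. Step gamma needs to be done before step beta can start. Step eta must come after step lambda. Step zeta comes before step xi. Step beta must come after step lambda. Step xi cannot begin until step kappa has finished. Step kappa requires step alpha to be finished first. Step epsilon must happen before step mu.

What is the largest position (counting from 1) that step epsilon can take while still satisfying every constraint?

Following every chain forward from step epsilon, the steps that must come later are step alpha, step kappa, step mu, step theta, step xi — 5 of them.
So at least 5 steps follow step epsilon, putting step epsilon no later than position 6. That position is achievable by scheduling everything else first.

6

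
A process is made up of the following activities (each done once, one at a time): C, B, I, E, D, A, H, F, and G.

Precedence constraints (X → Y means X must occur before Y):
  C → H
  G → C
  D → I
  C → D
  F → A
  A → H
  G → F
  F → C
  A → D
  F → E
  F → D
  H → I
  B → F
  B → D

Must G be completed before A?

Yes

Tracing the constraints gives a chain: G → F → A.
So G must precede A in any valid ordering.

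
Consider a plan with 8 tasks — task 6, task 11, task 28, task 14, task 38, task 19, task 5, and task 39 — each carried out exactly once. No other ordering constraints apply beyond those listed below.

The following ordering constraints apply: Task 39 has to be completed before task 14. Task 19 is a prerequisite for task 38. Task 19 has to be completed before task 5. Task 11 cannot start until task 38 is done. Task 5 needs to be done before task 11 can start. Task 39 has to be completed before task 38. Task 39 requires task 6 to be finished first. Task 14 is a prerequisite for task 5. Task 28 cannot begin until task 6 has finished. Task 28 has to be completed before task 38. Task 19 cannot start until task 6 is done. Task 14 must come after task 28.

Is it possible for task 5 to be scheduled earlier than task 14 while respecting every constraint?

There is a dependency chain task 14 → task 5, so task 5 always comes after task 14.
So no valid ordering can have task 5 before task 14.

No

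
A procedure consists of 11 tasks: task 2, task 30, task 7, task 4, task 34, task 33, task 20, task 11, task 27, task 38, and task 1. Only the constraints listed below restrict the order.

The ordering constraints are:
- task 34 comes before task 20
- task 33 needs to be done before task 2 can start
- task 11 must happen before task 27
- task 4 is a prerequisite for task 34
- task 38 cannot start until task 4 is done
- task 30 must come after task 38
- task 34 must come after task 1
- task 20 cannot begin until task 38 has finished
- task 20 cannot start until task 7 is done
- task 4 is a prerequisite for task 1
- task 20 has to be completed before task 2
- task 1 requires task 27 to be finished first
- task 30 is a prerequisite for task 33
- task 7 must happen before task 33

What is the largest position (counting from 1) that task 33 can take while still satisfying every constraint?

The only task forced after task 33 (directly or by a chain) is task 2.
With 1 mandatory successor out of 11 tasks total, the latest slot for task 33 is 11−1 = 10, and it's reachable by doing all non-successors before task 33.

10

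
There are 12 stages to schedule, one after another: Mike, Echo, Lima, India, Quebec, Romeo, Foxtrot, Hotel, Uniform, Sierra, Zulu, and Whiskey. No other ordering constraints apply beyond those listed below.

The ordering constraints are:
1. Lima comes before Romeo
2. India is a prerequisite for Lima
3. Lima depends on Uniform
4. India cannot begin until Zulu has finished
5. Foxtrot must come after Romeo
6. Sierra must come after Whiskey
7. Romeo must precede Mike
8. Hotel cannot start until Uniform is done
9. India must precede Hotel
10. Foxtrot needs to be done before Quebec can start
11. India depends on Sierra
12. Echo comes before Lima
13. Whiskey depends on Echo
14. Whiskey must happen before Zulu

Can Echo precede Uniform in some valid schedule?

Nothing in the constraints forces Uniform before Echo — there is no chain from Uniform to Echo.
That means at least one valid schedule has Echo before Uniform.

Yes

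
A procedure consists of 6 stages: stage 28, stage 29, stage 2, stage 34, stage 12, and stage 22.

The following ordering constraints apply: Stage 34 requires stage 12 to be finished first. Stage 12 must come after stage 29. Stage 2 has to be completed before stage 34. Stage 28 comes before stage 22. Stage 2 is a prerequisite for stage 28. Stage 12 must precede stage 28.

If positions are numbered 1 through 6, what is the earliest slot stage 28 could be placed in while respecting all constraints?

4

Every stage that must precede stage 28 has to come before it. Tracing all chains that end at stage 28, those stages are: stage 29, stage 2, stage 12 — 3 in total.
So at minimum 3 stages come before stage 28, putting stage 28 no earlier than position 4. That position is achievable by scheduling exactly those predecessors first.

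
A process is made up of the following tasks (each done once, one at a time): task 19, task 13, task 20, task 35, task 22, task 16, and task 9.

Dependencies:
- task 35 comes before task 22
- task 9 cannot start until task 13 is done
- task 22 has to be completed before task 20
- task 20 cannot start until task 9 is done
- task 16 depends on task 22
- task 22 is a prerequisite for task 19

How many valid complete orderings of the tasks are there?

62

2 tasks have no prerequisites (task 13, task 35), so any of them could come first.
Enumerating by repeatedly choosing an available task (one whose prerequisites are all placed) gives 62 distinct complete orderings.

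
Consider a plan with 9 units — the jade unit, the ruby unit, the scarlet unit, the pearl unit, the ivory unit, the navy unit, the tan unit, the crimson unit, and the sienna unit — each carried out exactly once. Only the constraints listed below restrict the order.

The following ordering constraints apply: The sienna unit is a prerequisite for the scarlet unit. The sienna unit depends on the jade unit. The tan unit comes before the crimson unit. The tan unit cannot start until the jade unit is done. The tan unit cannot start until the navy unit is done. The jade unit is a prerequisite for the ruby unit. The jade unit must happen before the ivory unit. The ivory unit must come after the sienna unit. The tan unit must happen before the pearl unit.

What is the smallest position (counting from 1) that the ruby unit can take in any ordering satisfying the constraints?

Working backwards through the constraints from the ruby unit, its only required predecessor is the jade unit.
With 1 mandatory predecessor, the earliest the ruby unit can sit is position 1+1 = 2, and placing just that one first achieves it.

2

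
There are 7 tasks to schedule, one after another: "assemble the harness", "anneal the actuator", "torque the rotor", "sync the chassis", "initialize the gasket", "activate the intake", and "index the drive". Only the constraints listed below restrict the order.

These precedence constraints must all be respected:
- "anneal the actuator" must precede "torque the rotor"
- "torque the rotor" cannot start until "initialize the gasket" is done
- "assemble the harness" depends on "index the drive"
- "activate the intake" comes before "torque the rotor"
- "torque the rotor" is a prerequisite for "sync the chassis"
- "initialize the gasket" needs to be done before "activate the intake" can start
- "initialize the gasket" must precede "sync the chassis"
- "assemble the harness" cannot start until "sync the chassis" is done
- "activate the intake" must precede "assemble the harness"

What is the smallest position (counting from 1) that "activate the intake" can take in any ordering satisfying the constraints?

The only task forced before "activate the intake" (directly or transitively) is "initialize the gasket".
So at minimum 1 task comes before "activate the intake", putting "activate the intake" no earlier than position 2. That position is achievable by scheduling exactly that predecessor first.

2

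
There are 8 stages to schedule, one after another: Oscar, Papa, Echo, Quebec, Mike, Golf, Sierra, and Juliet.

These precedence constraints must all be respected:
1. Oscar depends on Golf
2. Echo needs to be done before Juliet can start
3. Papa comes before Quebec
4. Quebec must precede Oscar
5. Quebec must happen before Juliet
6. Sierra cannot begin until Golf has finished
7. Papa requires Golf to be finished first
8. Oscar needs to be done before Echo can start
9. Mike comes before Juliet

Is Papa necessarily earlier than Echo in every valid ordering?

Yes

Following the dependencies: Papa → Quebec → Oscar → Echo.
Hence Papa necessarily comes before Echo.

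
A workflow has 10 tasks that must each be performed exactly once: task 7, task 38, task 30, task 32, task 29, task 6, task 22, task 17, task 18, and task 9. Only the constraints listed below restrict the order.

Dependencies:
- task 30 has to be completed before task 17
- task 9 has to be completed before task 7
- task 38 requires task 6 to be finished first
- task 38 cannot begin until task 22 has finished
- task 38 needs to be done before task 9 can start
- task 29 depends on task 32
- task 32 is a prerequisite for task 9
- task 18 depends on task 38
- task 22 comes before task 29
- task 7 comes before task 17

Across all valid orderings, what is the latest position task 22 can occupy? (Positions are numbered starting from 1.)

Every task that must follow task 22 has to come after it. Tracing all chains starting from task 22, those tasks are: task 7, task 38, task 29, task 17, task 18, task 9 — 6 in total.
So at least 6 tasks follow task 22, putting task 22 no later than position 4. That position is achievable by scheduling everything else first.

4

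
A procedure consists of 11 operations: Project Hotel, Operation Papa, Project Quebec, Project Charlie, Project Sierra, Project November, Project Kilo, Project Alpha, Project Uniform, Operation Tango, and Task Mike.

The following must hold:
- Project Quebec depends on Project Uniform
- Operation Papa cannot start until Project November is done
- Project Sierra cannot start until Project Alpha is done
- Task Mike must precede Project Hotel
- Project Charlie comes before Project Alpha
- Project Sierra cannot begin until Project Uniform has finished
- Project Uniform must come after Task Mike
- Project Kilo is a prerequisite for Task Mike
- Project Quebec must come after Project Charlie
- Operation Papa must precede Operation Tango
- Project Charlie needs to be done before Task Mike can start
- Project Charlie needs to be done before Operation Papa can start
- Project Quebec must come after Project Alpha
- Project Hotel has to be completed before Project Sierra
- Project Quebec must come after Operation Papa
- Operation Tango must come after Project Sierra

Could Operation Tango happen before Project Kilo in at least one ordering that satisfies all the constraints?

No

There is a dependency chain Project Kilo → Task Mike → Project Hotel → Project Sierra → Operation Tango, so Operation Tango always comes after Project Kilo.
So no valid ordering can have Operation Tango before Project Kilo.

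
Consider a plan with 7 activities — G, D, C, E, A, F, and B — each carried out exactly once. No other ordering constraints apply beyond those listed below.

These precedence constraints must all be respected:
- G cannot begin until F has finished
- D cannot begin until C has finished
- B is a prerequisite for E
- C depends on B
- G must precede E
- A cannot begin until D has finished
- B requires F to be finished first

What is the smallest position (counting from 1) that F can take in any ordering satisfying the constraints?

1

F has no prerequisites at all, so it can go in position 1.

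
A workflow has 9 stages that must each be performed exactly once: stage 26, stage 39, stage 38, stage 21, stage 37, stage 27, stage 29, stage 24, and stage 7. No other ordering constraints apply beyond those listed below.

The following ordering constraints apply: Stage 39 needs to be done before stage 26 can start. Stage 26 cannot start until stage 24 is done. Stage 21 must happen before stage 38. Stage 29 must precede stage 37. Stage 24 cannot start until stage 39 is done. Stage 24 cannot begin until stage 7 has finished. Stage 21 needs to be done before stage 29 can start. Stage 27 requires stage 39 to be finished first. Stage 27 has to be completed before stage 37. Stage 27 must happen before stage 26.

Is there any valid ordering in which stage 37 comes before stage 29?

No

The constraints give a chain stage 29 → stage 37, which forces stage 29 before stage 37.
Hence stage 37 can never be scheduled before stage 29.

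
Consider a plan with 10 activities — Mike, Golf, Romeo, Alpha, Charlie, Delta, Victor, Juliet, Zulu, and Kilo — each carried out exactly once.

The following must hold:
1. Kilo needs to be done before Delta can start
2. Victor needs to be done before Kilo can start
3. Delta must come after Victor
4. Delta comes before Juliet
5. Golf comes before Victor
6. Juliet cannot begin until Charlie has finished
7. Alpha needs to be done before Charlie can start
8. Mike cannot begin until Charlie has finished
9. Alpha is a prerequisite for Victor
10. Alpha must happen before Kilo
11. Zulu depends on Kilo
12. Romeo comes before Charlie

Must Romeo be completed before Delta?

No

Romeo and Delta are not related by any chain of constraints.
There exist valid orderings with Delta before Romeo, so Romeo is not required to come first.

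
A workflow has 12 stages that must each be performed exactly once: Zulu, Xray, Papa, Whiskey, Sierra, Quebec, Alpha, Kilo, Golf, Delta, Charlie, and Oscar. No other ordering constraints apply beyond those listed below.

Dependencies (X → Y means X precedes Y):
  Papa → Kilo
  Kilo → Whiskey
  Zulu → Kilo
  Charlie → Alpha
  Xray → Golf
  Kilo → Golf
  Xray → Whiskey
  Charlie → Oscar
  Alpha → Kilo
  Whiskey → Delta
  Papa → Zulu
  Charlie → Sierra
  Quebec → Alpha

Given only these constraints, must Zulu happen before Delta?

Yes

Following the dependencies: Zulu → Kilo → Whiskey → Delta.
So Zulu must precede Delta in any valid ordering.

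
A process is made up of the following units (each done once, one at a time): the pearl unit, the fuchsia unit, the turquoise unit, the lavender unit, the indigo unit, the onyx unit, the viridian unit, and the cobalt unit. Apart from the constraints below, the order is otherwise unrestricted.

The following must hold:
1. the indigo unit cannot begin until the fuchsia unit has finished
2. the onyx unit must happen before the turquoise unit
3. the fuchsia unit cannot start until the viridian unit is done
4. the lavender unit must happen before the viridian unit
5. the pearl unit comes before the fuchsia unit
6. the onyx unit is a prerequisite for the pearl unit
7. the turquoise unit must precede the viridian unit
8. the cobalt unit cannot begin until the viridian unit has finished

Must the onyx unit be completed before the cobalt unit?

Tracing the constraints gives a chain: the onyx unit → the turquoise unit → the viridian unit → the cobalt unit.
That forces the onyx unit before the cobalt unit in every valid schedule.

Yes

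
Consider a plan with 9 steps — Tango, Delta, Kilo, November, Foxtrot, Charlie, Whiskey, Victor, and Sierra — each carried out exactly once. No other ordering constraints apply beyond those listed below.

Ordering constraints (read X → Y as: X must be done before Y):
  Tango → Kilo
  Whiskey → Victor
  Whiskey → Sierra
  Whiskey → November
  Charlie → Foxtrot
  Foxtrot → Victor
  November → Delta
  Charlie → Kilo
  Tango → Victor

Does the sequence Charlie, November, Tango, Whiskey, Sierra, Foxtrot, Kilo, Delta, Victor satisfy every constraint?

In the proposed order, November appears before Whiskey.
But one of the constraints requires Whiskey before November, so this ordering violates it.

No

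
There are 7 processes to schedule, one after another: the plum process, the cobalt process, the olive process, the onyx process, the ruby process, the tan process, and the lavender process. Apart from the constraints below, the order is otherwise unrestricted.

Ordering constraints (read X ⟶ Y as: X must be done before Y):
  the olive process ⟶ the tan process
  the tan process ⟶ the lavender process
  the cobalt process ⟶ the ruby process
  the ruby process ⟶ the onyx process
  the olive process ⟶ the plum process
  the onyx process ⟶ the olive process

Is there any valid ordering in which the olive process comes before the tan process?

Every valid ordering already has the olive process before the tan process (the constraints require it), so in particular at least one does.

Yes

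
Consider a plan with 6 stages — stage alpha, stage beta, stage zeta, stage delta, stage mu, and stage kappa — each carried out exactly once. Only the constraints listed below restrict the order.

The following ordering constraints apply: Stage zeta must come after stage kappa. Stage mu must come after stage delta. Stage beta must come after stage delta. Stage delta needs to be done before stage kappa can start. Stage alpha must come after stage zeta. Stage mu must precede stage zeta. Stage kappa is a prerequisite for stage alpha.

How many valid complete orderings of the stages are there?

10

Only stage delta has no prerequisites, so it must go first.
Systematically extending each partial ordering one stage at a time and counting, there are 10 complete orderings.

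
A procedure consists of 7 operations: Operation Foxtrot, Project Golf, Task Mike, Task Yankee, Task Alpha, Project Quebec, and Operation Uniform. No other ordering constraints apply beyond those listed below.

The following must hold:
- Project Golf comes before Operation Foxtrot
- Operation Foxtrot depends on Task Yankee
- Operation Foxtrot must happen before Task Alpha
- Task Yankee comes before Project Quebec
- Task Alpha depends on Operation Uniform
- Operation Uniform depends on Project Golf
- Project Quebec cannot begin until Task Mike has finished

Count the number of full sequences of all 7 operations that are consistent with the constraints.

91

3 operations have no prerequisites (Project Golf, Task Mike, Task Yankee), so any of them could come first.
Counting all ways to extend the partial order to a total order gives 91.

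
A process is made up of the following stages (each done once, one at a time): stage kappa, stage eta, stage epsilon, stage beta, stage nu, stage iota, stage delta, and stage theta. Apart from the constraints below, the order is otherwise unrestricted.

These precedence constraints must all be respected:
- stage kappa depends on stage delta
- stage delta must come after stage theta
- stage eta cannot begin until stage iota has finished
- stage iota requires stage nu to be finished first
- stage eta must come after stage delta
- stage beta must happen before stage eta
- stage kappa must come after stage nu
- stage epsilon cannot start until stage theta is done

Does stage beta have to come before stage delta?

No

No chain of constraints connects stage beta to stage delta in either direction.
So stage beta can come before stage delta or after — it is not forced.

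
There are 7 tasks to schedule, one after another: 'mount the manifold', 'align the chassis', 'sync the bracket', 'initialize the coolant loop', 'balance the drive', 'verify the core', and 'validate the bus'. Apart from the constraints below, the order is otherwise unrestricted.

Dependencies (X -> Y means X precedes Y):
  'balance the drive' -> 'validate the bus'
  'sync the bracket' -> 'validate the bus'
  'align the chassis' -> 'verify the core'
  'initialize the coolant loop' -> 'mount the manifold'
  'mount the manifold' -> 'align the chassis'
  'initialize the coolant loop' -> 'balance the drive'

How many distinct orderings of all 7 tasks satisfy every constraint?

50

The tasks with no prerequisites are 'sync the bracket', 'initialize the coolant loop'; any of them can be placed first.
Systematically extending each partial ordering one task at a time and counting, there are 50 complete orderings.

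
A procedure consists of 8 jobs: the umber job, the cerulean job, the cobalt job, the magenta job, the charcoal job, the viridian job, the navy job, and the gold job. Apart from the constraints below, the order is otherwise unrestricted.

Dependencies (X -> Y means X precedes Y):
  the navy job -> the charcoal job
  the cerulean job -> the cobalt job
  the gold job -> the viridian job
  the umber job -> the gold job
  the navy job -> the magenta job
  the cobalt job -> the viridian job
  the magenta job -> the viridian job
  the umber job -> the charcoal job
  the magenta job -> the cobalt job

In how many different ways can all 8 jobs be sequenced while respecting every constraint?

226

The jobs with no prerequisites are the umber job, the cerulean job, the navy job; any of them can be placed first.
Counting all ways to extend the partial order to a total order gives 226.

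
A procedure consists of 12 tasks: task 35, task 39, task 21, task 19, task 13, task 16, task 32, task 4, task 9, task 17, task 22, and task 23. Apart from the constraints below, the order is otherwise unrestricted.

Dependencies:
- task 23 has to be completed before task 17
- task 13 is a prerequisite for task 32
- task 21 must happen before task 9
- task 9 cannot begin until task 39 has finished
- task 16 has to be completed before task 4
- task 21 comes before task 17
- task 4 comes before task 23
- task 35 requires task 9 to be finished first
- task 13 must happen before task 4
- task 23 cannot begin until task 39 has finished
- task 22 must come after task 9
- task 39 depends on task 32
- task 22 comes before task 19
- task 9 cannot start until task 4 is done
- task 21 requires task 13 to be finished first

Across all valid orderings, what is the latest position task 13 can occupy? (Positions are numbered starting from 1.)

Every task that must follow task 13 has to come after it. Tracing all chains starting from task 13, those tasks are: task 35, task 39, task 21, task 19, task 32, task 4, task 9, task 17, task 22, task 23 — 10 in total.
So at least 10 tasks follow task 13, putting task 13 no later than position 2. That position is achievable by scheduling everything else first.

2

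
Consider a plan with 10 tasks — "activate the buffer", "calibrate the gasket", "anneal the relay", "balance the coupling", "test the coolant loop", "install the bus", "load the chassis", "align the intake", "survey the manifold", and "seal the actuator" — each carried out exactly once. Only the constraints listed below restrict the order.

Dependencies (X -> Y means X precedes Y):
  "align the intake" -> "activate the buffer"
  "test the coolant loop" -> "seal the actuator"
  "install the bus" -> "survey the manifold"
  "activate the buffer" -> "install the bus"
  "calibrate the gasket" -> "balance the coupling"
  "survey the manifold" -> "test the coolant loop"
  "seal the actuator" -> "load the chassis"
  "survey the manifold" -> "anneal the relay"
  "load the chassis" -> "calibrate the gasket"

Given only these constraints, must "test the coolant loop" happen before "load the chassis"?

Yes

Following the dependencies: "test the coolant loop" → "seal the actuator" → "load the chassis".
So "test the coolant loop" must precede "load the chassis" in any valid ordering.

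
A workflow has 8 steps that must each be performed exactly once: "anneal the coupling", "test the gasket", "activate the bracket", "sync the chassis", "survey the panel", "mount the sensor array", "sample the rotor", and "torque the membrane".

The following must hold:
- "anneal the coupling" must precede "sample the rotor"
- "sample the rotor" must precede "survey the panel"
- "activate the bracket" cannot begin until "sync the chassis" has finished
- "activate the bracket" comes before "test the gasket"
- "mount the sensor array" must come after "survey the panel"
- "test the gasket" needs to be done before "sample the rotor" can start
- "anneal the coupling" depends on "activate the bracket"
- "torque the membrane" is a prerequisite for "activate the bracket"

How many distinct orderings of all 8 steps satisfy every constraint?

The steps with no prerequisites are "sync the chassis", "torque the membrane"; any of them can be placed first.
Enumerating by repeatedly choosing an available step (one whose prerequisites are all placed) gives 4 distinct complete orderings.

4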